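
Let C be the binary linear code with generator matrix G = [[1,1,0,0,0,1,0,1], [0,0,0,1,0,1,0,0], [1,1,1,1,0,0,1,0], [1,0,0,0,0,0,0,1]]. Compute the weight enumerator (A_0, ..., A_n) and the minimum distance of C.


Weight distribution: A_0 = 1, A_2 = 4, A_3 = 2, A_4 = 3, A_5 = 6. Minimum distance d = 2.

Enumerate all 2^4 = 16 messages m ∈ F_2^4.
For each, compute codeword c = mG in F_2^8, then tally its weight.
  m = 0000 → c = 00000000, weight = 0.
  m = 1000 → c = 11000101, weight = 4.
  m = 0100 → c = 00010100, weight = 2.
  m = 1100 → c = 11010001, weight = 4.
  m = 0010 → c = 11110010, weight = 5.
  m = 1010 → c = 00110111, weight = 5.
  m = 0110 → c = 11100110, weight = 5.
  m = 1110 → c = 00100011, weight = 3.
  m = 0001 → c = 10000001, weight = 2.
  m = 1001 → c = 01000100, weight = 2.
  m = 0101 → c = 10010101, weight = 4.
  m = 1101 → c = 01010000, weight = 2.
  m = 0011 → c = 01110011, weight = 5.
  m = 1011 → c = 10110110, weight = 5.
  m = 0111 → c = 01100111, weight = 5.
  m = 1111 → c = 10100010, weight = 3.
Tally weights:
  weight 0: 1 codewords.
  weight 2: 4 codewords.
  weight 3: 2 codewords.
  weight 4: 3 codewords.
  weight 5: 6 codewords.
Minimum distance d = smallest w > 0 with A_w > 0 = 2.
Sanity: Σ A_w = 16 = 2^4 = 16 ✓.


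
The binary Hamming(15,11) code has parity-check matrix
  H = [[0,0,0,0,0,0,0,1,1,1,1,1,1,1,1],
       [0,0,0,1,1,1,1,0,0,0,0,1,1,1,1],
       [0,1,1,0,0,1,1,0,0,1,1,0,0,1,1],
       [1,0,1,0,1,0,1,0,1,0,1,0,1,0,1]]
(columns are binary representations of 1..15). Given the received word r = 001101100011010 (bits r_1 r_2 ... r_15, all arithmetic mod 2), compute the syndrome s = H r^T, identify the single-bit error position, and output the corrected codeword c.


s = (1, 1, 1, 1)^T, error position = 15, corrected codeword c = 001101100011011

Compute s = H r^T mod 2 one row at a time:
  s_1 = 0 + 0 + 0 + 1 + 1 + 0 + 1 + 0 = 3 ≡ 1 (mod 2).
  s_2 = 1 + 0 + 1 + 1 + 1 + 0 + 1 + 0 = 5 ≡ 1 (mod 2).
  s_3 = 0 + 1 + 1 + 1 + 0 + 1 + 1 + 0 = 5 ≡ 1 (mod 2).
  s_4 = 0 + 1 + 0 + 1 + 0 + 1 + 0 + 0 = 3 ≡ 1 (mod 2).
s = (1, 1, 1, 1)^T — this equals column 15 of H (binary 1111), so error is at position 15.
Correct: flip bit 15 of r = 001101100011010 to get c = 001101100011011.


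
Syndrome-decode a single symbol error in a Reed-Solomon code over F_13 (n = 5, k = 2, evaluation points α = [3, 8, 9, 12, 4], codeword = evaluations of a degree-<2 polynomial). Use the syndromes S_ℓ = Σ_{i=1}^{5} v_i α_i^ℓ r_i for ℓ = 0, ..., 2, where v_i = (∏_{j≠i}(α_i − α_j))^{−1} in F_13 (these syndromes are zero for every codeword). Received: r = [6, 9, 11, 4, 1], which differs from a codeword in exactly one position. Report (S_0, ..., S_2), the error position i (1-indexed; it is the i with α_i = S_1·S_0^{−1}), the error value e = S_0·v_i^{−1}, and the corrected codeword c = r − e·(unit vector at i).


S = (2, 6, 5), error at position 1, error magnitude e = 7, c = [12, 9, 11, 4, 1].

Step 1: column multipliers v_i = (∏_{j≠i}(α_i − α_j))^{−1} mod 13.
  i = 1 (α = 3): (3−8)(3−9)(3−12)(3−4) = (−5)·(−6)·(−9)·(−1) = 270 ≡ 10, so v_1 = 10^{−1} = 4 (mod 13).
  i = 2 (α = 8): (8−3)(8−9)(8−12)(8−4) = 5·(−1)·(−4)·4 = 80 ≡ 2, so v_2 = 2^{−1} = 7 (mod 13).
  i = 3 (α = 9): (9−3)(9−8)(9−12)(9−4) = 6·1·(−3)·5 = −90 ≡ 1, so v_3 = 1^{−1} = 1 (mod 13).
  i = 4 (α = 12): (12−3)(12−8)(12−9)(12−4) = 9·4·3·8 = 864 ≡ 6, so v_4 = 6^{−1} = 11 (mod 13).
  i = 5 (α = 4): (4−3)(4−8)(4−9)(4−12) = 1·(−4)·(−5)·(−8) = −160 ≡ 9, so v_5 = 9^{−1} = 3 (mod 13).
  v = [4, 7, 1, 11, 3].
Step 2: syndromes of r = [6, 9, 11, 4, 1] (all sums mod 13).
  S_0 = Σ v_i r_i = 4·6 + 7·9 + 1·11 + 11·4 + 3·1 = 145 ≡ 2.
  S_1 = Σ v_i α_i r_i = 4·3·6 + 7·8·9 + 1·9·11 + 11·12·4 + 3·4·1 = 1215 ≡ 6.
  α_i^2 mod 13 = [9, 12, 3, 1, 3].
  S_2 = Σ v_i α_i^2 r_i = 4·9·6 + 7·12·9 + 1·3·11 + 11·1·4 + 3·3·1 = 1058 ≡ 5.
  S = (2, 6, 5) ≠ 0, so r is not a codeword (an error is present).
Step 3: locate the error. For a single error e at position i, S_ℓ = v_i·e·α_i^ℓ, so α_err = S_1/S_0.
  S_0^{−1} = 2^{−1} = 7 (mod 13), so α_err = 6·7 = 42 ≡ 3 = α_1. Error position i = 1.
  Consistency check: S_2/S_1 = 5·11 = 55 ≡ 3 = α_err ✓ (single-error assumption holds).
Step 4: error magnitude e = S_0/v_1 = S_0·∏_{j≠1}(α_1 − α_j) = 2·10 = 20 ≡ 7 (mod 13).
Step 5: correct position 1: c_1 = r_1 − e = 6 − 7 ≡ 12 (mod 13). Hence c = [12, 9, 11, 4, 1].
  Check: interpolating c through the α_i gives m(x) = 6 + 2·x (degree < 2) with m(α_i) = c_i for every i, so c is indeed a codeword.


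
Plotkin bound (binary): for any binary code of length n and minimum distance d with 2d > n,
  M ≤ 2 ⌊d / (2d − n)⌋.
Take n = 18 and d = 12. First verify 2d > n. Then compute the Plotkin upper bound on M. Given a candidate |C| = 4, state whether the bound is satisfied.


Plotkin bound M ≤ 4; given |C| = 4 ≤ bound (satisfied).

Check applicability: 2d = 24, n = 18.
2d − n = 6 > 0, so Plotkin applies.
Compute d/(2d−n) = 12/6 ≈ 2.0000.
⌊d/(2d−n)⌋ = 2.
Plotkin bound: M ≤ 2·2 = 4.
Given |C| = 4, check: satisfied.
This |C| is at the Plotkin bound.


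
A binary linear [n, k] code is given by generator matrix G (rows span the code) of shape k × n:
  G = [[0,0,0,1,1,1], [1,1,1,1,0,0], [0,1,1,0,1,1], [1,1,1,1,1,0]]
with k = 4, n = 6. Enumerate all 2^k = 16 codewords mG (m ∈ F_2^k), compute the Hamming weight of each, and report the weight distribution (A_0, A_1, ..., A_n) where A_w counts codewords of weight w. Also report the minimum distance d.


Weight distribution: A_0 = 1, A_1 = 2, A_2 = 2, A_3 = 4, A_4 = 5, A_5 = 2. Minimum distance d = 1.

Enumerate all 2^4 = 16 messages m ∈ F_2^4.
For each, compute codeword c = mG in F_2^6, then tally its weight.
  m = 0000 → c = 000000, weight = 0.
  m = 1000 → c = 000111, weight = 3.
  m = 0100 → c = 111100, weight = 4.
  m = 1100 → c = 111011, weight = 5.
  m = 0010 → c = 011011, weight = 4.
  m = 1010 → c = 011100, weight = 3.
  m = 0110 → c = 100111, weight = 4.
  m = 1110 → c = 100000, weight = 1.
  m = 0001 → c = 111110, weight = 5.
  m = 1001 → c = 111001, weight = 4.
  m = 0101 → c = 000010, weight = 1.
  m = 1101 → c = 000101, weight = 2.
  m = 0011 → c = 100101, weight = 3.
  m = 1011 → c = 100010, weight = 2.
  m = 0111 → c = 011001, weight = 3.
  m = 1111 → c = 011110, weight = 4.
Tally weights:
  weight 0: 1 codewords.
  weight 1: 2 codewords.
  weight 2: 2 codewords.
  weight 3: 4 codewords.
  weight 4: 5 codewords.
  weight 5: 2 codewords.
Minimum distance d = smallest w > 0 with A_w > 0 = 1.
Sanity: Σ A_w = 16 = 2^4 = 16 ✓.


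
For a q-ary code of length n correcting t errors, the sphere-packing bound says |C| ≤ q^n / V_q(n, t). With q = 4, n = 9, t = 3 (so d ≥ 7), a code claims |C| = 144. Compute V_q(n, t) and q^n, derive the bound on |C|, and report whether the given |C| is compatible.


V_q(n, t) = 2620, q^n = 262144, Hamming bound = 100, |C| = 144 > bound (violated).

Step 1: Compute V_q(n, t) = Σ_{j=0}^3 C(n, j) (q−1)^j.
  j = 0: C(9,0)·(3)^0 = 1·1 = 1.
  j = 1: C(9,1)·(3)^1 = 9·3 = 27.
  j = 2: C(9,2)·(3)^2 = 36·9 = 324.
  j = 3: C(9,3)·(3)^3 = 84·27 = 2268.
  V_q(n, t) = 1 + 27 + 324 + 2268 = 2620.
Step 2: q^n = 4^9 = 262144.
Step 3: Hamming bound ⌊q^n / V_q(n,t)⌋ = ⌊262144/2620⌋ = 100.
Step 4: Compare |C| = 144 to 100: violated.
The claimed |C| lies above the Hamming bound, so no 4-ary code of length 9 with d ≥ 7 can have 144 codewords.


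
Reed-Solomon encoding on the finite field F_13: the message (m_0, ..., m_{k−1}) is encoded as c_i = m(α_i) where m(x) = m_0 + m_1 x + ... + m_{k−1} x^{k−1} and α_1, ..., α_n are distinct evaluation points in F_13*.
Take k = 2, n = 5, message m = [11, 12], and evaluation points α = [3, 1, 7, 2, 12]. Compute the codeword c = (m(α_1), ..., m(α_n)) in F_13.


c = [8, 10, 4, 9, 12]

Message polynomial: m(x) = 11 + 12·x (mod 13).
For each evaluation point α_i, compute m(α_i) mod 13:
  α_1 = 3: Horner steps 12 → 8, so m(3) = 8.
  α_2 = 1: Horner steps 12 → 10, so m(1) = 10.
  α_3 = 7: Horner steps 12 → 4, so m(7) = 4.
  α_4 = 2: Horner steps 12 → 9, so m(2) = 9.
  α_5 = 12: Horner steps 12 → 12, so m(12) = 12.
Codeword c = [8, 10, 4, 9, 12] ∈ F_13^5.


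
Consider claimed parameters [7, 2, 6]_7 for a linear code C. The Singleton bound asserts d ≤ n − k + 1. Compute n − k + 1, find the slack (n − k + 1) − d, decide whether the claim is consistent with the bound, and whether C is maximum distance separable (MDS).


Singleton RHS = n − k + 1 = 6, slack = 0, bound satisfied, MDS.

Singleton bound: d ≤ n − k + 1.
Here n = 7, k = 2, so n − k + 1 = 6.
Given d = 6, check d ≤ 6: YES.
Slack = (n − k + 1) − d = 0.
The code is MDS (slack = 0).
Description: the claimed parameters are [7, 2, 6]_7; such a code would be MDS (meets Singleton bound).


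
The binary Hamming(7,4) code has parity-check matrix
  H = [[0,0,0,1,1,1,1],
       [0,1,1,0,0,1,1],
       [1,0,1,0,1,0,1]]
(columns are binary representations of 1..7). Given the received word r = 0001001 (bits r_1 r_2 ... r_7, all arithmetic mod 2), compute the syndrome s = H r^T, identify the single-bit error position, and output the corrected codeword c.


s = (0, 1, 1)^T, error position = 3, corrected codeword c = 0011001

Compute s = H r^T mod 2 one row at a time:
  s_1 = 1 + 0 + 0 + 1 = 2 ≡ 0 (mod 2).
  s_2 = 0 + 0 + 0 + 1 = 1 ≡ 1 (mod 2).
  s_3 = 0 + 0 + 0 + 1 = 1 ≡ 1 (mod 2).
s = (0, 1, 1)^T — this equals column 3 of H (binary 011), so error is at position 3.
Correct: flip bit 3 of r = 0001001 to get c = 0011001.


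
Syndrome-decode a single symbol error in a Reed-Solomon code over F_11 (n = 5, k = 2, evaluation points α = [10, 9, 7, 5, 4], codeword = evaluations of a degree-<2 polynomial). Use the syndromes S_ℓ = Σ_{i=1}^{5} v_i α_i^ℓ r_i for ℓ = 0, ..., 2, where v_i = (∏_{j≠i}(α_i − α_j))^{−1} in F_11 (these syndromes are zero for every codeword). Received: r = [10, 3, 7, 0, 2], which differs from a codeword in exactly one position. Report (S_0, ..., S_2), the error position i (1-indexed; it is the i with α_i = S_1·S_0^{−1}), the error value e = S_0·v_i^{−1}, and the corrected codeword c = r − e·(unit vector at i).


S = (10, 1, 10), error at position 1, error magnitude e = 9, c = [1, 3, 7, 0, 2].

Step 1: column multipliers v_i = (∏_{j≠i}(α_i − α_j))^{−1} mod 11.
  i = 1 (α = 10): (10−9)(10−7)(10−5)(10−4) = 1·3·5·6 = 90 ≡ 2, so v_1 = 2^{−1} = 6 (mod 11).
  i = 2 (α = 9): (9−10)(9−7)(9−5)(9−4) = (−1)·2·4·5 = −40 ≡ 4, so v_2 = 4^{−1} = 3 (mod 11).
  i = 3 (α = 7): (7−10)(7−9)(7−5)(7−4) = (−3)·(−2)·2·3 = 36 ≡ 3, so v_3 = 3^{−1} = 4 (mod 11).
  i = 4 (α = 5): (5−10)(5−9)(5−7)(5−4) = (−5)·(−4)·(−2)·1 = −40 ≡ 4, so v_4 = 4^{−1} = 3 (mod 11).
  i = 5 (α = 4): (4−10)(4−9)(4−7)(4−5) = (−6)·(−5)·(−3)·(−1) = 90 ≡ 2, so v_5 = 2^{−1} = 6 (mod 11).
  v = [6, 3, 4, 3, 6].
Step 2: syndromes of r = [10, 3, 7, 0, 2] (all sums mod 11).
  S_0 = Σ v_i r_i = 6·10 + 3·3 + 4·7 + 3·0 + 6·2 = 109 ≡ 10.
  S_1 = Σ v_i α_i r_i = 6·10·10 + 3·9·3 + 4·7·7 + 3·5·0 + 6·4·2 = 925 ≡ 1.
  α_i^2 mod 11 = [1, 4, 5, 3, 5].
  S_2 = Σ v_i α_i^2 r_i = 6·1·10 + 3·4·3 + 4·5·7 + 3·3·0 + 6·5·2 = 296 ≡ 10.
  S = (10, 1, 10) ≠ 0, so r is not a codeword (an error is present).
Step 3: locate the error. For a single error e at position i, S_ℓ = v_i·e·α_i^ℓ, so α_err = S_1/S_0.
  S_0^{−1} = 10^{−1} = 10 (mod 11), so α_err = 1·10 = 10 ≡ 10 = α_1. Error position i = 1.
  Consistency check: S_2/S_1 = 10·1 = 10 ≡ 10 = α_err ✓ (single-error assumption holds).
Step 4: error magnitude e = S_0/v_1 = S_0·∏_{j≠1}(α_1 − α_j) = 10·2 = 20 ≡ 9 (mod 11).
Step 5: correct position 1: c_1 = r_1 − e = 10 − 9 ≡ 1 (mod 11). Hence c = [1, 3, 7, 0, 2].
  Check: interpolating c through the α_i gives m(x) = 10 + 9·x (degree < 2) with m(α_i) = c_i for every i, so c is indeed a codeword.


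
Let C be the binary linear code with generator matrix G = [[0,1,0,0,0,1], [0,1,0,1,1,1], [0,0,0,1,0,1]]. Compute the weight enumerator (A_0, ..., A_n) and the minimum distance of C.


Weight distribution: A_0 = 1, A_2 = 6, A_4 = 1. Minimum distance d = 2.

Enumerate all 2^3 = 8 messages m ∈ F_2^3.
For each, compute codeword c = mG in F_2^6, then tally its weight.
  m = 000 → c = 000000, weight = 0.
  m = 100 → c = 010001, weight = 2.
  m = 010 → c = 010111, weight = 4.
  m = 110 → c = 000110, weight = 2.
  m = 001 → c = 000101, weight = 2.
  m = 101 → c = 010100, weight = 2.
  m = 011 → c = 010010, weight = 2.
  m = 111 → c = 000011, weight = 2.
Tally weights:
  weight 0: 1 codewords.
  weight 2: 6 codewords.
  weight 4: 1 codewords.
Minimum distance d = smallest w > 0 with A_w > 0 = 2.
Sanity: Σ A_w = 8 = 2^3 = 8 ✓.


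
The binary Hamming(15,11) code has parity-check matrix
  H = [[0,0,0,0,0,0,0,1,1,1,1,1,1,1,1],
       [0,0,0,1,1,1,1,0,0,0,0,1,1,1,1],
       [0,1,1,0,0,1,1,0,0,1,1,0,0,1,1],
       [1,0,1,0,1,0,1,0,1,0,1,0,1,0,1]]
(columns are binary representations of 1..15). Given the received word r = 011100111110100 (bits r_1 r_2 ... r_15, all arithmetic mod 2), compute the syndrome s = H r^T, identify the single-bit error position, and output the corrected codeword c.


s = (1, 1, 1, 1)^T, error position = 15, corrected codeword c = 011100111110101

Compute s = H r^T mod 2 one row at a time:
  s_1 = 1 + 1 + 1 + 1 + 0 + 1 + 0 + 0 = 5 ≡ 1 (mod 2).
  s_2 = 1 + 0 + 0 + 1 + 0 + 1 + 0 + 0 = 3 ≡ 1 (mod 2).
  s_3 = 1 + 1 + 0 + 1 + 1 + 1 + 0 + 0 = 5 ≡ 1 (mod 2).
  s_4 = 0 + 1 + 0 + 1 + 1 + 1 + 1 + 0 = 5 ≡ 1 (mod 2).
s = (1, 1, 1, 1)^T — this equals column 15 of H (binary 1111), so error is at position 15.
Correct: flip bit 15 of r = 011100111110100 to get c = 011100111110101.


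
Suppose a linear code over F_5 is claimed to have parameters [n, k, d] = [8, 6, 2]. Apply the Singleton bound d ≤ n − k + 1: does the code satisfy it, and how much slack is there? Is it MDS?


Singleton RHS = n − k + 1 = 3, slack = 1, bound satisfied, not MDS.

Singleton bound: d ≤ n − k + 1.
Here n = 8, k = 6, so n − k + 1 = 3.
Given d = 2, check d ≤ 3: YES.
Slack = (n − k + 1) − d = 1.
The code is NOT MDS (slack = 1 > 0).
Description: the claimed parameters are [8, 6, 2]_5; such a code would be non-MDS.


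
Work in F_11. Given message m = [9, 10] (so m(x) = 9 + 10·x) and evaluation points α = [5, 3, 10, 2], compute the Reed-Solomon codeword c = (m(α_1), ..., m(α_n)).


c = [4, 6, 10, 7]

Message polynomial: m(x) = 9 + 10·x (mod 11).
For each evaluation point α_i, compute m(α_i) mod 11:
  α_1 = 5: Horner steps 10 → 4, so m(5) = 4.
  α_2 = 3: Horner steps 10 → 6, so m(3) = 6.
  α_3 = 10: Horner steps 10 → 10, so m(10) = 10.
  α_4 = 2: Horner steps 10 → 7, so m(2) = 7.
Codeword c = [4, 6, 10, 7] ∈ F_11^4.


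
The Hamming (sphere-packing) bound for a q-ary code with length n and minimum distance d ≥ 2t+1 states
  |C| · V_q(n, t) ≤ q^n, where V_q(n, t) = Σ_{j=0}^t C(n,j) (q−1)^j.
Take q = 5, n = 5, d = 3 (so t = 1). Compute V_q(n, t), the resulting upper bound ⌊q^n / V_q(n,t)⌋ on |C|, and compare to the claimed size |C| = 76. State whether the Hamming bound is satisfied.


V_q(n, t) = 21, q^n = 3125, Hamming bound = 148, |C| = 76 ≤ bound (satisfied).

Step 1: Compute V_q(n, t) = Σ_{j=0}^1 C(n, j) (q−1)^j.
  j = 0: C(5,0)·(4)^0 = 1·1 = 1.
  j = 1: C(5,1)·(4)^1 = 5·4 = 20.
  V_q(n, t) = 1 + 20 = 21.
Step 2: q^n = 5^5 = 3125.
Step 3: Hamming bound ⌊q^n / V_q(n,t)⌋ = ⌊3125/21⌋ = 148.
Step 4: Compare |C| = 76 to 148: satisfied.
The claimed |C| lies below the Hamming bound.


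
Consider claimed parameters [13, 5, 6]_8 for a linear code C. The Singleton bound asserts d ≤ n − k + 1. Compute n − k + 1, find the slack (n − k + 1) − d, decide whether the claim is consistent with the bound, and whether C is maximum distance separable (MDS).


Singleton RHS = n − k + 1 = 9, slack = 3, bound satisfied, not MDS.

Singleton bound: d ≤ n − k + 1.
Here n = 13, k = 5, so n − k + 1 = 9.
Given d = 6, check d ≤ 9: YES.
Slack = (n − k + 1) − d = 3.
The code is NOT MDS (slack = 3 > 0).
Description: the claimed parameters are [13, 5, 6]_8; such a code would be non-MDS.


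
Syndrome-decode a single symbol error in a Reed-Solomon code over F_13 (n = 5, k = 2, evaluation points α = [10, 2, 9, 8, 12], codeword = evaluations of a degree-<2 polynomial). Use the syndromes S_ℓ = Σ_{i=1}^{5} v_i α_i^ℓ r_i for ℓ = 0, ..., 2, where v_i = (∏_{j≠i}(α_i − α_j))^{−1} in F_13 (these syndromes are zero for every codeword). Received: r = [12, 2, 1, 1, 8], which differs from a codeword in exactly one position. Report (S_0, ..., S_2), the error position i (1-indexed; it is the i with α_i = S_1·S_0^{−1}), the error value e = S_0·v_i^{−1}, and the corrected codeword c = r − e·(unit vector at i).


S = (6, 9, 7), error at position 4, error magnitude e = 11, c = [12, 2, 1, 3, 8].

Step 1: column multipliers v_i = (∏_{j≠i}(α_i − α_j))^{−1} mod 13.
  i = 1 (α = 10): (10−2)(10−9)(10−8)(10−12) = 8·1·2·(−2) = −32 ≡ 7, so v_1 = 7^{−1} = 2 (mod 13).
  i = 2 (α = 2): (2−10)(2−9)(2−8)(2−12) = (−8)·(−7)·(−6)·(−10) = 3360 ≡ 6, so v_2 = 6^{−1} = 11 (mod 13).
  i = 3 (α = 9): (9−10)(9−2)(9−8)(9−12) = (−1)·7·1·(−3) = 21 ≡ 8, so v_3 = 8^{−1} = 5 (mod 13).
  i = 4 (α = 8): (8−10)(8−2)(8−9)(8−12) = (−2)·6·(−1)·(−4) = −48 ≡ 4, so v_4 = 4^{−1} = 10 (mod 13).
  i = 5 (α = 12): (12−10)(12−2)(12−9)(12−8) = 2·10·3·4 = 240 ≡ 6, so v_5 = 6^{−1} = 11 (mod 13).
  v = [2, 11, 5, 10, 11].
Step 2: syndromes of r = [12, 2, 1, 1, 8] (all sums mod 13).
  S_0 = Σ v_i r_i = 2·12 + 11·2 + 5·1 + 10·1 + 11·8 = 149 ≡ 6.
  S_1 = Σ v_i α_i r_i = 2·10·12 + 11·2·2 + 5·9·1 + 10·8·1 + 11·12·8 = 1465 ≡ 9.
  α_i^2 mod 13 = [9, 4, 3, 12, 1].
  S_2 = Σ v_i α_i^2 r_i = 2·9·12 + 11·4·2 + 5·3·1 + 10·12·1 + 11·1·8 = 527 ≡ 7.
  S = (6, 9, 7) ≠ 0, so r is not a codeword (an error is present).
Step 3: locate the error. For a single error e at position i, S_ℓ = v_i·e·α_i^ℓ, so α_err = S_1/S_0.
  S_0^{−1} = 6^{−1} = 11 (mod 13), so α_err = 9·11 = 99 ≡ 8 = α_4. Error position i = 4.
  Consistency check: S_2/S_1 = 7·3 = 21 ≡ 8 = α_err ✓ (single-error assumption holds).
Step 4: error magnitude e = S_0/v_4 = S_0·∏_{j≠4}(α_4 − α_j) = 6·4 = 24 ≡ 11 (mod 13).
Step 5: correct position 4: c_4 = r_4 − e = 1 − 11 ≡ 3 (mod 13). Hence c = [12, 2, 1, 3, 8].
  Check: interpolating c through the α_i gives m(x) = 6 + 11·x (degree < 2) with m(α_i) = c_i for every i, so c is indeed a codeword.


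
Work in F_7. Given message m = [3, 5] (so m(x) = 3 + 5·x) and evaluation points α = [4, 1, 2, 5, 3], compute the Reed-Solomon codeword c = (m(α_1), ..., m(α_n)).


c = [2, 1, 6, 0, 4]

Message polynomial: m(x) = 3 + 5·x (mod 7).
For each evaluation point α_i, compute m(α_i) mod 7:
  α_1 = 4: Horner steps 5 → 2, so m(4) = 2.
  α_2 = 1: Horner steps 5 → 1, so m(1) = 1.
  α_3 = 2: Horner steps 5 → 6, so m(2) = 6.
  α_4 = 5: Horner steps 5 → 0, so m(5) = 0.
  α_5 = 3: Horner steps 5 → 4, so m(3) = 4.
Codeword c = [2, 1, 6, 0, 4] ∈ F_7^5.


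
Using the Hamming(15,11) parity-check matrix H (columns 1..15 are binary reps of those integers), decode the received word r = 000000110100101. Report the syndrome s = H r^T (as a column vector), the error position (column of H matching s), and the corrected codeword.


s = (0, 1, 1, 1)^T, error position = 7, corrected codeword c = 000000010100101

Compute s = H r^T mod 2 one row at a time:
  s_1 = 1 + 0 + 1 + 0 + 0 + 1 + 0 + 1 = 4 ≡ 0 (mod 2).
  s_2 = 0 + 0 + 0 + 1 + 0 + 1 + 0 + 1 = 3 ≡ 1 (mod 2).
  s_3 = 0 + 0 + 0 + 1 + 1 + 0 + 0 + 1 = 3 ≡ 1 (mod 2).
  s_4 = 0 + 0 + 0 + 1 + 0 + 0 + 1 + 1 = 3 ≡ 1 (mod 2).
s = (0, 1, 1, 1)^T — this equals column 7 of H (binary 0111), so error is at position 7.
Correct: flip bit 7 of r = 000000110100101 to get c = 000000010100101.


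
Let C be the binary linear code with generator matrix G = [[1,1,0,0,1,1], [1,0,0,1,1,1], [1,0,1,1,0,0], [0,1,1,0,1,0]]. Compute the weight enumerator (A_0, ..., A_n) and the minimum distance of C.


Weight distribution: A_0 = 1, A_2 = 4, A_3 = 6, A_4 = 3, A_5 = 2. Minimum distance d = 2.

Enumerate all 2^4 = 16 messages m ∈ F_2^4.
For each, compute codeword c = mG in F_2^6, then tally its weight.
  m = 0000 → c = 000000, weight = 0.
  m = 1000 → c = 110011, weight = 4.
  m = 0100 → c = 100111, weight = 4.
  m = 1100 → c = 010100, weight = 2.
  m = 0010 → c = 101100, weight = 3.
  m = 1010 → c = 011111, weight = 5.
  m = 0110 → c = 001011, weight = 3.
  m = 1110 → c = 111000, weight = 3.
  m = 0001 → c = 011010, weight = 3.
  m = 1001 → c = 101001, weight = 3.
  m = 0101 → c = 111101, weight = 5.
  m = 1101 → c = 001110, weight = 3.
  m = 0011 → c = 110110, weight = 4.
  m = 1011 → c = 000101, weight = 2.
  m = 0111 → c = 010001, weight = 2.
  m = 1111 → c = 100010, weight = 2.
Tally weights:
  weight 0: 1 codewords.
  weight 2: 4 codewords.
  weight 3: 6 codewords.
  weight 4: 3 codewords.
  weight 5: 2 codewords.
Minimum distance d = smallest w > 0 with A_w > 0 = 2.
Sanity: Σ A_w = 16 = 2^4 = 16 ✓.


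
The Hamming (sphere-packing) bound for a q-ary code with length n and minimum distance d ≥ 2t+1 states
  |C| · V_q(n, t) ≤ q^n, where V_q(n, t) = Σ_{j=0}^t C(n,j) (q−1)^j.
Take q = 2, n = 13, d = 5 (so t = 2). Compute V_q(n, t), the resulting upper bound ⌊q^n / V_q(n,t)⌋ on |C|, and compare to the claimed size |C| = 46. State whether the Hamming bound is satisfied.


V_q(n, t) = 92, q^n = 8192, Hamming bound = 89, |C| = 46 ≤ bound (satisfied).

Step 1: Compute V_q(n, t) = Σ_{j=0}^2 C(n, j) (q−1)^j.
  j = 0: C(13,0)·(1)^0 = 1·1 = 1.
  j = 1: C(13,1)·(1)^1 = 13·1 = 13.
  j = 2: C(13,2)·(1)^2 = 78·1 = 78.
  V_q(n, t) = 1 + 13 + 78 = 92.
Step 2: q^n = 2^13 = 8192.
Step 3: Hamming bound ⌊q^n / V_q(n,t)⌋ = ⌊8192/92⌋ = 89.
Step 4: Compare |C| = 46 to 89: satisfied.
The claimed |C| lies below the Hamming bound.


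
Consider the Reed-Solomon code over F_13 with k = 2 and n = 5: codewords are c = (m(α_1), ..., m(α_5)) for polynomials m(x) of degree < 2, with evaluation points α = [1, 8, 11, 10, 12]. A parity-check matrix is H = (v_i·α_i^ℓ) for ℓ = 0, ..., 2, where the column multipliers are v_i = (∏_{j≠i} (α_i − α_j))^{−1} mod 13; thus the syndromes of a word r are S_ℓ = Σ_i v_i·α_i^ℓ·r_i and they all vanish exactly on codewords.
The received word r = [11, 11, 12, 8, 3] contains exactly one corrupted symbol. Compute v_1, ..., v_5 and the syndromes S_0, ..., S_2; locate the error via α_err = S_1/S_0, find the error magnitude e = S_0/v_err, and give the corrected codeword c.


S = (11, 10, 2), error at position 2, error magnitude e = 11, c = [11, 0, 12, 8, 3].

Step 1: column multipliers v_i = (∏_{j≠i}(α_i − α_j))^{−1} mod 13.
  i = 1 (α = 1): (1−8)(1−11)(1−10)(1−12) = (−7)·(−10)·(−9)·(−11) = 6930 ≡ 1, so v_1 = 1^{−1} = 1 (mod 13).
  i = 2 (α = 8): (8−1)(8−11)(8−10)(8−12) = 7·(−3)·(−2)·(−4) = −168 ≡ 1, so v_2 = 1^{−1} = 1 (mod 13).
  i = 3 (α = 11): (11−1)(11−8)(11−10)(11−12) = 10·3·1·(−1) = −30 ≡ 9, so v_3 = 9^{−1} = 3 (mod 13).
  i = 4 (α = 10): (10−1)(10−8)(10−11)(10−12) = 9·2·(−1)·(−2) = 36 ≡ 10, so v_4 = 10^{−1} = 4 (mod 13).
  i = 5 (α = 12): (12−1)(12−8)(12−11)(12−10) = 11·4·1·2 = 88 ≡ 10, so v_5 = 10^{−1} = 4 (mod 13).
  v = [1, 1, 3, 4, 4].
Step 2: syndromes of r = [11, 11, 12, 8, 3] (all sums mod 13).
  S_0 = Σ v_i r_i = 1·11 + 1·11 + 3·12 + 4·8 + 4·3 = 102 ≡ 11.
  S_1 = Σ v_i α_i r_i = 1·1·11 + 1·8·11 + 3·11·12 + 4·10·8 + 4·12·3 = 959 ≡ 10.
  α_i^2 mod 13 = [1, 12, 4, 9, 1].
  S_2 = Σ v_i α_i^2 r_i = 1·1·11 + 1·12·11 + 3·4·12 + 4·9·8 + 4·1·3 = 587 ≡ 2.
  S = (11, 10, 2) ≠ 0, so r is not a codeword (an error is present).
Step 3: locate the error. For a single error e at position i, S_ℓ = v_i·e·α_i^ℓ, so α_err = S_1/S_0.
  S_0^{−1} = 11^{−1} = 6 (mod 13), so α_err = 10·6 = 60 ≡ 8 = α_2. Error position i = 2.
  Consistency check: S_2/S_1 = 2·4 = 8 ≡ 8 = α_err ✓ (single-error assumption holds).
Step 4: error magnitude e = S_0/v_2 = S_0·∏_{j≠2}(α_2 − α_j) = 11·1 = 11 ≡ 11 (mod 13).
Step 5: correct position 2: c_2 = r_2 − e = 11 − 11 ≡ 0 (mod 13). Hence c = [11, 0, 12, 8, 3].
  Check: interpolating c through the α_i gives m(x) = 7 + 4·x (degree < 2) with m(α_i) = c_i for every i, so c is indeed a codeword.


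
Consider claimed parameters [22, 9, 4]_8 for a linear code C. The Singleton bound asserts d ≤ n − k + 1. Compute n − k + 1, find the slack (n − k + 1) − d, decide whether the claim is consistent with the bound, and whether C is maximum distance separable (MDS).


Singleton RHS = n − k + 1 = 14, slack = 10, bound satisfied, not MDS.

Singleton bound: d ≤ n − k + 1.
Here n = 22, k = 9, so n − k + 1 = 14.
Given d = 4, check d ≤ 14: YES.
Slack = (n − k + 1) − d = 10.
The code is NOT MDS (slack = 10 > 0).
Description: the claimed parameters are [22, 9, 4]_8; such a code would be non-MDS.


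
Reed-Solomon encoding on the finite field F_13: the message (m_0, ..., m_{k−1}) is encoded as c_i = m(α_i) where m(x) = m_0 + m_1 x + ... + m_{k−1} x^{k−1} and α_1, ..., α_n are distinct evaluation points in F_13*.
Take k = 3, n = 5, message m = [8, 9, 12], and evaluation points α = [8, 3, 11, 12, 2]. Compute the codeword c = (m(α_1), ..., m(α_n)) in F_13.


c = [3, 0, 12, 11, 9]

Message polynomial: m(x) = 8 + 9·x + 12·x^2 (mod 13).
For each evaluation point α_i, compute m(α_i) mod 13:
  α_1 = 8: Horner steps 12 → 1 → 3, so m(8) = 3.
  α_2 = 3: Horner steps 12 → 6 → 0, so m(3) = 0.
  α_3 = 11: Horner steps 12 → 11 → 12, so m(11) = 12.
  α_4 = 12: Horner steps 12 → 10 → 11, so m(12) = 11.
  α_5 = 2: Horner steps 12 → 7 → 9, so m(2) = 9.
Codeword c = [3, 0, 12, 11, 9] ∈ F_13^5.


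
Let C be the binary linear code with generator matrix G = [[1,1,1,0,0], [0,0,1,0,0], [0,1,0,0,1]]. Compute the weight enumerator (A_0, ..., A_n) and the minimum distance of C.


Weight distribution: A_0 = 1, A_1 = 1, A_2 = 3, A_3 = 3. Minimum distance d = 1.

Enumerate all 2^3 = 8 messages m ∈ F_2^3.
For each, compute codeword c = mG in F_2^5, then tally its weight.
  m = 000 → c = 00000, weight = 0.
  m = 100 → c = 11100, weight = 3.
  m = 010 → c = 00100, weight = 1.
  m = 110 → c = 11000, weight = 2.
  m = 001 → c = 01001, weight = 2.
  m = 101 → c = 10101, weight = 3.
  m = 011 → c = 01101, weight = 3.
  m = 111 → c = 10001, weight = 2.
Tally weights:
  weight 0: 1 codewords.
  weight 1: 1 codewords.
  weight 2: 3 codewords.
  weight 3: 3 codewords.
Minimum distance d = smallest w > 0 with A_w > 0 = 1.
Sanity: Σ A_w = 8 = 2^3 = 8 ✓.


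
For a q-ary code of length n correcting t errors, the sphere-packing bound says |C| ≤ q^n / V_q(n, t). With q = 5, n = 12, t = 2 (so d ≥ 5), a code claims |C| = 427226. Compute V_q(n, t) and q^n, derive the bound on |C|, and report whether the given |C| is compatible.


V_q(n, t) = 1105, q^n = 244140625, Hamming bound = 220941, |C| = 427226 > bound (violated).

Step 1: Compute V_q(n, t) = Σ_{j=0}^2 C(n, j) (q−1)^j.
  j = 0: C(12,0)·(4)^0 = 1·1 = 1.
  j = 1: C(12,1)·(4)^1 = 12·4 = 48.
  j = 2: C(12,2)·(4)^2 = 66·16 = 1056.
  V_q(n, t) = 1 + 48 + 1056 = 1105.
Step 2: q^n = 5^12 = 244140625.
Step 3: Hamming bound ⌊q^n / V_q(n,t)⌋ = ⌊244140625/1105⌋ = 220941.
Step 4: Compare |C| = 427226 to 220941: violated.
The claimed |C| lies above the Hamming bound, so no 5-ary code of length 12 with d ≥ 5 can have 427226 codewords.


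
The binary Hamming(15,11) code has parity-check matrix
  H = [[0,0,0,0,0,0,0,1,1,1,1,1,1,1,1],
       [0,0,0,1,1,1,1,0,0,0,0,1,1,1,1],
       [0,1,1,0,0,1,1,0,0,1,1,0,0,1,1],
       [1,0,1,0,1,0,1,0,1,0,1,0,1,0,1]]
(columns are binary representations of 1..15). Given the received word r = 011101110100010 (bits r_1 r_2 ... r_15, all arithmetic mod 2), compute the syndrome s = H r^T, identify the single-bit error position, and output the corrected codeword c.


s = (1, 0, 0, 0)^T, error position = 8, corrected codeword c = 011101100100010

Compute s = H r^T mod 2 one row at a time:
  s_1 = 1 + 0 + 1 + 0 + 0 + 0 + 1 + 0 = 3 ≡ 1 (mod 2).
  s_2 = 1 + 0 + 1 + 1 + 0 + 0 + 1 + 0 = 4 ≡ 0 (mod 2).
  s_3 = 1 + 1 + 1 + 1 + 1 + 0 + 1 + 0 = 6 ≡ 0 (mod 2).
  s_4 = 0 + 1 + 0 + 1 + 0 + 0 + 0 + 0 = 2 ≡ 0 (mod 2).
s = (1, 0, 0, 0)^T — this equals column 8 of H (binary 1000), so error is at position 8.
Correct: flip bit 8 of r = 011101110100010 to get c = 011101100100010.


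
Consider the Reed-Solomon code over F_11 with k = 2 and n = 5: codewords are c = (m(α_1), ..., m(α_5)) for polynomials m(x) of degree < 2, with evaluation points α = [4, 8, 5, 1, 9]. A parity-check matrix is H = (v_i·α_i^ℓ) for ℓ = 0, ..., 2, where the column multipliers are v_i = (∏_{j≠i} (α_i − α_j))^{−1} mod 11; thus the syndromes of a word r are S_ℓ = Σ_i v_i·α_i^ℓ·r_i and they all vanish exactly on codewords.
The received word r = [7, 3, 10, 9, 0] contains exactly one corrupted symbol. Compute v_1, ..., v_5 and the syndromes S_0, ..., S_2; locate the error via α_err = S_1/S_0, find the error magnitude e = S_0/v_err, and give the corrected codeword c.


S = (7, 1, 8), error at position 2, error magnitude e = 6, c = [7, 8, 10, 9, 0].

Step 1: column multipliers v_i = (∏_{j≠i}(α_i − α_j))^{−1} mod 11.
  i = 1 (α = 4): (4−8)(4−5)(4−1)(4−9) = (−4)·(−1)·3·(−5) = −60 ≡ 6, so v_1 = 6^{−1} = 2 (mod 11).
  i = 2 (α = 8): (8−4)(8−5)(8−1)(8−9) = 4·3·7·(−1) = −84 ≡ 4, so v_2 = 4^{−1} = 3 (mod 11).
  i = 3 (α = 5): (5−4)(5−8)(5−1)(5−9) = 1·(−3)·4·(−4) = 48 ≡ 4, so v_3 = 4^{−1} = 3 (mod 11).
  i = 4 (α = 1): (1−4)(1−8)(1−5)(1−9) = (−3)·(−7)·(−4)·(−8) = 672 ≡ 1, so v_4 = 1^{−1} = 1 (mod 11).
  i = 5 (α = 9): (9−4)(9−8)(9−5)(9−1) = 5·1·4·8 = 160 ≡ 6, so v_5 = 6^{−1} = 2 (mod 11).
  v = [2, 3, 3, 1, 2].
Step 2: syndromes of r = [7, 3, 10, 9, 0] (all sums mod 11).
  S_0 = Σ v_i r_i = 2·7 + 3·3 + 3·10 + 1·9 + 2·0 = 62 ≡ 7.
  S_1 = Σ v_i α_i r_i = 2·4·7 + 3·8·3 + 3·5·10 + 1·1·9 + 2·9·0 = 287 ≡ 1.
  α_i^2 mod 11 = [5, 9, 3, 1, 4].
  S_2 = Σ v_i α_i^2 r_i = 2·5·7 + 3·9·3 + 3·3·10 + 1·1·9 + 2·4·0 = 250 ≡ 8.
  S = (7, 1, 8) ≠ 0, so r is not a codeword (an error is present).
Step 3: locate the error. For a single error e at position i, S_ℓ = v_i·e·α_i^ℓ, so α_err = S_1/S_0.
  S_0^{−1} = 7^{−1} = 8 (mod 11), so α_err = 1·8 = 8 ≡ 8 = α_2. Error position i = 2.
  Consistency check: S_2/S_1 = 8·1 = 8 ≡ 8 = α_err ✓ (single-error assumption holds).
Step 4: error magnitude e = S_0/v_2 = S_0·∏_{j≠2}(α_2 − α_j) = 7·4 = 28 ≡ 6 (mod 11).
Step 5: correct position 2: c_2 = r_2 − e = 3 − 6 ≡ 8 (mod 11). Hence c = [7, 8, 10, 9, 0].
  Check: interpolating c through the α_i gives m(x) = 6 + 3·x (degree < 2) with m(α_i) = c_i for every i, so c is indeed a codeword.


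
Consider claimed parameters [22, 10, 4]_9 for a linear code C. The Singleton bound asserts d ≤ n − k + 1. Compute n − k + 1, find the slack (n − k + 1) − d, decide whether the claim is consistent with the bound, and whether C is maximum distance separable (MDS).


Singleton RHS = n − k + 1 = 13, slack = 9, bound satisfied, not MDS.

Singleton bound: d ≤ n − k + 1.
Here n = 22, k = 10, so n − k + 1 = 13.
Given d = 4, check d ≤ 13: YES.
Slack = (n − k + 1) − d = 9.
The code is NOT MDS (slack = 9 > 0).
Description: the claimed parameters are [22, 10, 4]_9; such a code would be non-MDS.


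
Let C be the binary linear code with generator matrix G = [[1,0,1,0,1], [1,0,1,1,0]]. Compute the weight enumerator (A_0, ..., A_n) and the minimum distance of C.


Weight distribution: A_0 = 1, A_2 = 1, A_3 = 2. Minimum distance d = 2.

Enumerate all 2^2 = 4 messages m ∈ F_2^2.
For each, compute codeword c = mG in F_2^5, then tally its weight.
  m = 00 → c = 00000, weight = 0.
  m = 10 → c = 10101, weight = 3.
  m = 01 → c = 10110, weight = 3.
  m = 11 → c = 00011, weight = 2.
Tally weights:
  weight 0: 1 codewords.
  weight 2: 1 codewords.
  weight 3: 2 codewords.
Minimum distance d = smallest w > 0 with A_w > 0 = 2.
Sanity: Σ A_w = 4 = 2^2 = 4 ✓.


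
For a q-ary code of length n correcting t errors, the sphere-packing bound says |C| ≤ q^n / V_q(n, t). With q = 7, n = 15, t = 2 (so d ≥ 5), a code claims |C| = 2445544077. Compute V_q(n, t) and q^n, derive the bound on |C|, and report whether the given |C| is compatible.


V_q(n, t) = 3871, q^n = 4747561509943, Hamming bound = 1226443169, |C| = 2445544077 > bound (violated).

Step 1: Compute V_q(n, t) = Σ_{j=0}^2 C(n, j) (q−1)^j.
  j = 0: C(15,0)·(6)^0 = 1·1 = 1.
  j = 1: C(15,1)·(6)^1 = 15·6 = 90.
  j = 2: C(15,2)·(6)^2 = 105·36 = 3780.
  V_q(n, t) = 1 + 90 + 3780 = 3871.
Step 2: q^n = 7^15 = 4747561509943.
Step 3: Hamming bound ⌊q^n / V_q(n,t)⌋ = ⌊4747561509943/3871⌋ = 1226443169.
Step 4: Compare |C| = 2445544077 to 1226443169: violated.
The claimed |C| lies above the Hamming bound, so no 7-ary code of length 15 with d ≥ 5 can have 2445544077 codewords.


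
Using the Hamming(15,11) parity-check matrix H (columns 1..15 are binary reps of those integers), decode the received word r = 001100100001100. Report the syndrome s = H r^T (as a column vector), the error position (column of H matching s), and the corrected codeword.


s = (0, 0, 0, 1)^T, error position = 1, corrected codeword c = 101100100001100

Compute s = H r^T mod 2 one row at a time:
  s_1 = 0 + 0 + 0 + 0 + 1 + 1 + 0 + 0 = 2 ≡ 0 (mod 2).
  s_2 = 1 + 0 + 0 + 1 + 1 + 1 + 0 + 0 = 4 ≡ 0 (mod 2).
  s_3 = 0 + 1 + 0 + 1 + 0 + 0 + 0 + 0 = 2 ≡ 0 (mod 2).
  s_4 = 0 + 1 + 0 + 1 + 0 + 0 + 1 + 0 = 3 ≡ 1 (mod 2).
s = (0, 0, 0, 1)^T — this equals column 1 of H (binary 0001), so error is at position 1.
Correct: flip bit 1 of r = 001100100001100 to get c = 101100100001100.


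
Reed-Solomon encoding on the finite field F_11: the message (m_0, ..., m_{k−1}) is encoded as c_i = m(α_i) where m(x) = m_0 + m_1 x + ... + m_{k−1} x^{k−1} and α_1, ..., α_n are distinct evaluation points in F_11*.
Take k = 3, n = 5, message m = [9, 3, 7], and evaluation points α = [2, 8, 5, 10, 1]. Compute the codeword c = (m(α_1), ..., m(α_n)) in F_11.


c = [10, 8, 1, 2, 8]

Message polynomial: m(x) = 9 + 3·x + 7·x^2 (mod 11).
For each evaluation point α_i, compute m(α_i) mod 11:
  α_1 = 2: Horner steps 7 → 6 → 10, so m(2) = 10.
  α_2 = 8: Horner steps 7 → 4 → 8, so m(8) = 8.
  α_3 = 5: Horner steps 7 → 5 → 1, so m(5) = 1.
  α_4 = 10: Horner steps 7 → 7 → 2, so m(10) = 2.
  α_5 = 1: Horner steps 7 → 10 → 8, so m(1) = 8.
Codeword c = [10, 8, 1, 2, 8] ∈ F_11^5.


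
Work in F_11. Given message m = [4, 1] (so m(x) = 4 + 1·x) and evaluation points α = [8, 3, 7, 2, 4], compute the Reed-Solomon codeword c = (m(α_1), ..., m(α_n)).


c = [1, 7, 0, 6, 8]

Message polynomial: m(x) = 4 + 1·x (mod 11).
For each evaluation point α_i, compute m(α_i) mod 11:
  α_1 = 8: Horner steps 1 → 1, so m(8) = 1.
  α_2 = 3: Horner steps 1 → 7, so m(3) = 7.
  α_3 = 7: Horner steps 1 → 0, so m(7) = 0.
  α_4 = 2: Horner steps 1 → 6, so m(2) = 6.
  α_5 = 4: Horner steps 1 → 8, so m(4) = 8.
Codeword c = [1, 7, 0, 6, 8] ∈ F_11^5.


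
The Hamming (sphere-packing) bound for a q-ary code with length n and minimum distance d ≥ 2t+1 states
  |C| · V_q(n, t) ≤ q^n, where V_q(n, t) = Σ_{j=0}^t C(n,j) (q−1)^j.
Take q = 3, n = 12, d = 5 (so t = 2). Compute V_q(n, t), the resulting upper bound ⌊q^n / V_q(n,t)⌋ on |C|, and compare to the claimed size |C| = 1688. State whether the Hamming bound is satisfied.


V_q(n, t) = 289, q^n = 531441, Hamming bound = 1838, |C| = 1688 ≤ bound (satisfied).

Step 1: Compute V_q(n, t) = Σ_{j=0}^2 C(n, j) (q−1)^j.
  j = 0: C(12,0)·(2)^0 = 1·1 = 1.
  j = 1: C(12,1)·(2)^1 = 12·2 = 24.
  j = 2: C(12,2)·(2)^2 = 66·4 = 264.
  V_q(n, t) = 1 + 24 + 264 = 289.
Step 2: q^n = 3^12 = 531441.
Step 3: Hamming bound ⌊q^n / V_q(n,t)⌋ = ⌊531441/289⌋ = 1838.
Step 4: Compare |C| = 1688 to 1838: satisfied.
The claimed |C| lies below the Hamming bound.


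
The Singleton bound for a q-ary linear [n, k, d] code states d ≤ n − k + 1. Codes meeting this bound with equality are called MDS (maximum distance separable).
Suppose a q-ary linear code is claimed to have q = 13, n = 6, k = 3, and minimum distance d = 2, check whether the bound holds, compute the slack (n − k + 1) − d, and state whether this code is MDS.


Singleton RHS = n − k + 1 = 4, slack = 2, bound satisfied, not MDS.

Singleton bound: d ≤ n − k + 1.
Here n = 6, k = 3, so n − k + 1 = 4.
Given d = 2, check d ≤ 4: YES.
Slack = (n − k + 1) − d = 2.
The code is NOT MDS (slack = 2 > 0).
Description: the claimed parameters are [6, 3, 2]_13; such a code would be non-MDS.


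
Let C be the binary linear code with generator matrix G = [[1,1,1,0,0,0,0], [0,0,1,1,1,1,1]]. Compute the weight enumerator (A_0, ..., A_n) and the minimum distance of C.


Weight distribution: A_0 = 1, A_3 = 1, A_5 = 1, A_6 = 1. Minimum distance d = 3.

Enumerate all 2^2 = 4 messages m ∈ F_2^2.
For each, compute codeword c = mG in F_2^7, then tally its weight.
  m = 00 → c = 0000000, weight = 0.
  m = 10 → c = 1110000, weight = 3.
  m = 01 → c = 0011111, weight = 5.
  m = 11 → c = 1101111, weight = 6.
Tally weights:
  weight 0: 1 codewords.
  weight 3: 1 codewords.
  weight 5: 1 codewords.
  weight 6: 1 codewords.
Minimum distance d = smallest w > 0 with A_w > 0 = 3.
Sanity: Σ A_w = 4 = 2^2 = 4 ✓.


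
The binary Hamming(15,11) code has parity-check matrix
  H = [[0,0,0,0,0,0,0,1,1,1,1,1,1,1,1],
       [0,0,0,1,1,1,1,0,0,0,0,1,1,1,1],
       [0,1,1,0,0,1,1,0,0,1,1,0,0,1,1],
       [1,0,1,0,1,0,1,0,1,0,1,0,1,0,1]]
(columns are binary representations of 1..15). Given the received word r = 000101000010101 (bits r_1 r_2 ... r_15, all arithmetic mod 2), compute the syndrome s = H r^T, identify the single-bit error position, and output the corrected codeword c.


s = (1, 0, 1, 1)^T, error position = 11, corrected codeword c = 000101000000101

Compute s = H r^T mod 2 one row at a time:
  s_1 = 0 + 0 + 0 + 1 + 0 + 1 + 0 + 1 = 3 ≡ 1 (mod 2).
  s_2 = 1 + 0 + 1 + 0 + 0 + 1 + 0 + 1 = 4 ≡ 0 (mod 2).
  s_3 = 0 + 0 + 1 + 0 + 0 + 1 + 0 + 1 = 3 ≡ 1 (mod 2).
  s_4 = 0 + 0 + 0 + 0 + 0 + 1 + 1 + 1 = 3 ≡ 1 (mod 2).
s = (1, 0, 1, 1)^T — this equals column 11 of H (binary 1011), so error is at position 11.
Correct: flip bit 11 of r = 000101000010101 to get c = 000101000000101.


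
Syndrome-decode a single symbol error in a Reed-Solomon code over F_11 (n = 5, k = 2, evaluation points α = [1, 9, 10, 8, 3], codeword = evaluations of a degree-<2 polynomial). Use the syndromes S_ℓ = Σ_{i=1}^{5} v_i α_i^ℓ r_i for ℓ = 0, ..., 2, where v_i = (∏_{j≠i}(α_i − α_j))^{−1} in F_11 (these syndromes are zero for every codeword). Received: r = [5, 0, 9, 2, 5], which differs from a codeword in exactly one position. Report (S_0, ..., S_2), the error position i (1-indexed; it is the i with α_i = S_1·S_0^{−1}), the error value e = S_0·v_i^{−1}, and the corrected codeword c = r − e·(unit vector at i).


S = (9, 5, 4), error at position 5, error magnitude e = 4, c = [5, 0, 9, 2, 1].

Step 1: column multipliers v_i = (∏_{j≠i}(α_i − α_j))^{−1} mod 11.
  i = 1 (α = 1): (1−9)(1−10)(1−8)(1−3) = (−8)·(−9)·(−7)·(−2) = 1008 ≡ 7, so v_1 = 7^{−1} = 8 (mod 11).
  i = 2 (α = 9): (9−1)(9−10)(9−8)(9−3) = 8·(−1)·1·6 = −48 ≡ 7, so v_2 = 7^{−1} = 8 (mod 11).
  i = 3 (α = 10): (10−1)(10−9)(10−8)(10−3) = 9·1·2·7 = 126 ≡ 5, so v_3 = 5^{−1} = 9 (mod 11).
  i = 4 (α = 8): (8−1)(8−9)(8−10)(8−3) = 7·(−1)·(−2)·5 = 70 ≡ 4, so v_4 = 4^{−1} = 3 (mod 11).
  i = 5 (α = 3): (3−1)(3−9)(3−10)(3−8) = 2·(−6)·(−7)·(−5) = −420 ≡ 9, so v_5 = 9^{−1} = 5 (mod 11).
  v = [8, 8, 9, 3, 5].
Step 2: syndromes of r = [5, 0, 9, 2, 5] (all sums mod 11).
  S_0 = Σ v_i r_i = 8·5 + 8·0 + 9·9 + 3·2 + 5·5 = 152 ≡ 9.
  S_1 = Σ v_i α_i r_i = 8·1·5 + 8·9·0 + 9·10·9 + 3·8·2 + 5·3·5 = 973 ≡ 5.
  α_i^2 mod 11 = [1, 4, 1, 9, 9].
  S_2 = Σ v_i α_i^2 r_i = 8·1·5 + 8·4·0 + 9·1·9 + 3·9·2 + 5·9·5 = 400 ≡ 4.
  S = (9, 5, 4) ≠ 0, so r is not a codeword (an error is present).
Step 3: locate the error. For a single error e at position i, S_ℓ = v_i·e·α_i^ℓ, so α_err = S_1/S_0.
  S_0^{−1} = 9^{−1} = 5 (mod 11), so α_err = 5·5 = 25 ≡ 3 = α_5. Error position i = 5.
  Consistency check: S_2/S_1 = 4·9 = 36 ≡ 3 = α_err ✓ (single-error assumption holds).
Step 4: error magnitude e = S_0/v_5 = S_0·∏_{j≠5}(α_5 − α_j) = 9·9 = 81 ≡ 4 (mod 11).
Step 5: correct position 5: c_5 = r_5 − e = 5 − 4 ≡ 1 (mod 11). Hence c = [5, 0, 9, 2, 1].
  Check: interpolating c through the α_i gives m(x) = 7 + 9·x (degree < 2) with m(α_i) = c_i for every i, so c is indeed a codeword.
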